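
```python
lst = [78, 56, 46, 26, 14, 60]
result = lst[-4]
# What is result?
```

lst has length 6. Negative index -4 maps to positive index 6 + (-4) = 2. lst[2] = 46.

46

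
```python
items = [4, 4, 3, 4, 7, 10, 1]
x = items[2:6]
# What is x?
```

items has length 7. The slice items[2:6] selects indices [2, 3, 4, 5] (2->3, 3->4, 4->7, 5->10), giving [3, 4, 7, 10].

[3, 4, 7, 10]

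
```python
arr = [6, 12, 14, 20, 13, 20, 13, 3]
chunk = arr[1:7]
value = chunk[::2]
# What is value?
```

arr has length 8. The slice arr[1:7] selects indices [1, 2, 3, 4, 5, 6] (1->12, 2->14, 3->20, 4->13, 5->20, 6->13), giving [12, 14, 20, 13, 20, 13]. So chunk = [12, 14, 20, 13, 20, 13]. chunk has length 6. The slice chunk[::2] selects indices [0, 2, 4] (0->12, 2->20, 4->20), giving [12, 20, 20].

[12, 20, 20]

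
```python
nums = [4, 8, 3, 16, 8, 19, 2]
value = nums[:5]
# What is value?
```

nums has length 7. The slice nums[:5] selects indices [0, 1, 2, 3, 4] (0->4, 1->8, 2->3, 3->16, 4->8), giving [4, 8, 3, 16, 8].

[4, 8, 3, 16, 8]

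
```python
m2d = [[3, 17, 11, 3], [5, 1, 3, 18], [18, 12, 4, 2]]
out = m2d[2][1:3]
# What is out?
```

m2d[2] = [18, 12, 4, 2]. m2d[2] has length 4. The slice m2d[2][1:3] selects indices [1, 2] (1->12, 2->4), giving [12, 4].

[12, 4]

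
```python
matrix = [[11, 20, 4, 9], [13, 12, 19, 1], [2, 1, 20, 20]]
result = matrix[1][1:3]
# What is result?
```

matrix[1] = [13, 12, 19, 1]. matrix[1] has length 4. The slice matrix[1][1:3] selects indices [1, 2] (1->12, 2->19), giving [12, 19].

[12, 19]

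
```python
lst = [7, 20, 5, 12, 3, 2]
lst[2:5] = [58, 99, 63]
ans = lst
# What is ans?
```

lst starts as [7, 20, 5, 12, 3, 2] (length 6). The slice lst[2:5] covers indices [2, 3, 4] with values [5, 12, 3]. Replacing that slice with [58, 99, 63] (same length) produces [7, 20, 58, 99, 63, 2].

[7, 20, 58, 99, 63, 2]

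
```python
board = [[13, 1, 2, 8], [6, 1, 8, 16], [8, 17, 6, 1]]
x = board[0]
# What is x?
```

board has 3 rows. Row 0 is [13, 1, 2, 8].

[13, 1, 2, 8]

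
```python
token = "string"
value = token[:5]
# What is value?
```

token has length 6. The slice token[:5] selects indices [0, 1, 2, 3, 4] (0->'s', 1->'t', 2->'r', 3->'i', 4->'n'), giving 'strin'.

'strin'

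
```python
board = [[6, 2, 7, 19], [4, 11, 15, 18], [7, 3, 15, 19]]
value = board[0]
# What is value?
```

board has 3 rows. Row 0 is [6, 2, 7, 19].

[6, 2, 7, 19]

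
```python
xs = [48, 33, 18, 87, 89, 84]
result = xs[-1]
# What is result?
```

xs has length 6. Negative index -1 maps to positive index 6 + (-1) = 5. xs[5] = 84.

84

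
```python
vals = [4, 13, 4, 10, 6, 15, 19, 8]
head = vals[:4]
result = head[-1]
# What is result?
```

vals has length 8. The slice vals[:4] selects indices [0, 1, 2, 3] (0->4, 1->13, 2->4, 3->10), giving [4, 13, 4, 10]. So head = [4, 13, 4, 10]. Then head[-1] = 10.

10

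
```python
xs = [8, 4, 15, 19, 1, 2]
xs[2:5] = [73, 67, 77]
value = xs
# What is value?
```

xs starts as [8, 4, 15, 19, 1, 2] (length 6). The slice xs[2:5] covers indices [2, 3, 4] with values [15, 19, 1]. Replacing that slice with [73, 67, 77] (same length) produces [8, 4, 73, 67, 77, 2].

[8, 4, 73, 67, 77, 2]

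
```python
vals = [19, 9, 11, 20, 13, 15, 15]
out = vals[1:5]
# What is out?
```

vals has length 7. The slice vals[1:5] selects indices [1, 2, 3, 4] (1->9, 2->11, 3->20, 4->13), giving [9, 11, 20, 13].

[9, 11, 20, 13]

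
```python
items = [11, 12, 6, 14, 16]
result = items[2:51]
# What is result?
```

items has length 5. The slice items[2:51] selects indices [2, 3, 4] (2->6, 3->14, 4->16), giving [6, 14, 16].

[6, 14, 16]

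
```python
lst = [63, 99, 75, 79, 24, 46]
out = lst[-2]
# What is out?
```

lst has length 6. Negative index -2 maps to positive index 6 + (-2) = 4. lst[4] = 24.

24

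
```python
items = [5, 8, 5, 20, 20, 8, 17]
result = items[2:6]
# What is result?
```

items has length 7. The slice items[2:6] selects indices [2, 3, 4, 5] (2->5, 3->20, 4->20, 5->8), giving [5, 20, 20, 8].

[5, 20, 20, 8]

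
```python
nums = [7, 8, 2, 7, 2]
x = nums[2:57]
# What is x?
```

nums has length 5. The slice nums[2:57] selects indices [2, 3, 4] (2->2, 3->7, 4->2), giving [2, 7, 2].

[2, 7, 2]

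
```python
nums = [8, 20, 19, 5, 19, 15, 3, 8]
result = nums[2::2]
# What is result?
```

nums has length 8. The slice nums[2::2] selects indices [2, 4, 6] (2->19, 4->19, 6->3), giving [19, 19, 3].

[19, 19, 3]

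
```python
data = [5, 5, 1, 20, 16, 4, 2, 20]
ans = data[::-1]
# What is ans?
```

data has length 8. The slice data[::-1] selects indices [7, 6, 5, 4, 3, 2, 1, 0] (7->20, 6->2, 5->4, 4->16, 3->20, 2->1, 1->5, 0->5), giving [20, 2, 4, 16, 20, 1, 5, 5].

[20, 2, 4, 16, 20, 1, 5, 5]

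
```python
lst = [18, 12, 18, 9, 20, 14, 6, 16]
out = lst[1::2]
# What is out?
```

lst has length 8. The slice lst[1::2] selects indices [1, 3, 5, 7] (1->12, 3->9, 5->14, 7->16), giving [12, 9, 14, 16].

[12, 9, 14, 16]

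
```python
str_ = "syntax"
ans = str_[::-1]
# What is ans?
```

str_ has length 6. The slice str_[::-1] selects indices [5, 4, 3, 2, 1, 0] (5->'x', 4->'a', 3->'t', 2->'n', 1->'y', 0->'s'), giving 'xatnys'.

'xatnys'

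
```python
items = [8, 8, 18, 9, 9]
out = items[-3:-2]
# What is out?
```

items has length 5. The slice items[-3:-2] selects indices [2] (2->18), giving [18].

[18]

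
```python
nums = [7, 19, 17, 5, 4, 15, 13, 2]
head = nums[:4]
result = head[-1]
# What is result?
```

nums has length 8. The slice nums[:4] selects indices [0, 1, 2, 3] (0->7, 1->19, 2->17, 3->5), giving [7, 19, 17, 5]. So head = [7, 19, 17, 5]. Then head[-1] = 5.

5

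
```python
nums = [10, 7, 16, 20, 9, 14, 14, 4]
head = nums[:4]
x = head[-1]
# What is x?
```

nums has length 8. The slice nums[:4] selects indices [0, 1, 2, 3] (0->10, 1->7, 2->16, 3->20), giving [10, 7, 16, 20]. So head = [10, 7, 16, 20]. Then head[-1] = 20.

20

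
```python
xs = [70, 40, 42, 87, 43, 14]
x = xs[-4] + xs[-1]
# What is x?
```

xs has length 6. Negative index -4 maps to positive index 6 + (-4) = 2. xs[2] = 42.
xs has length 6. Negative index -1 maps to positive index 6 + (-1) = 5. xs[5] = 14.
Sum: 42 + 14 = 56.

56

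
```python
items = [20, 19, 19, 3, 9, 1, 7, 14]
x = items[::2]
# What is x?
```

items has length 8. The slice items[::2] selects indices [0, 2, 4, 6] (0->20, 2->19, 4->9, 6->7), giving [20, 19, 9, 7].

[20, 19, 9, 7]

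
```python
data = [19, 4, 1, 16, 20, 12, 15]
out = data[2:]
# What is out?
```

data has length 7. The slice data[2:] selects indices [2, 3, 4, 5, 6] (2->1, 3->16, 4->20, 5->12, 6->15), giving [1, 16, 20, 12, 15].

[1, 16, 20, 12, 15]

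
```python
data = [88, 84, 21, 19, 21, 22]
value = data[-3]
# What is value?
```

data has length 6. Negative index -3 maps to positive index 6 + (-3) = 3. data[3] = 19.

19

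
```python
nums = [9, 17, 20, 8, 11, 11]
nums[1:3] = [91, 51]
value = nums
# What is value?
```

nums starts as [9, 17, 20, 8, 11, 11] (length 6). The slice nums[1:3] covers indices [1, 2] with values [17, 20]. Replacing that slice with [91, 51] (same length) produces [9, 91, 51, 8, 11, 11].

[9, 91, 51, 8, 11, 11]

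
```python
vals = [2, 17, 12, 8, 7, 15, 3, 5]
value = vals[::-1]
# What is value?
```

vals has length 8. The slice vals[::-1] selects indices [7, 6, 5, 4, 3, 2, 1, 0] (7->5, 6->3, 5->15, 4->7, 3->8, 2->12, 1->17, 0->2), giving [5, 3, 15, 7, 8, 12, 17, 2].

[5, 3, 15, 7, 8, 12, 17, 2]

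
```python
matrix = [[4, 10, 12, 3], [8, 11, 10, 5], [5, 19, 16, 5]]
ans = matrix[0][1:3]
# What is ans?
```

matrix[0] = [4, 10, 12, 3]. matrix[0] has length 4. The slice matrix[0][1:3] selects indices [1, 2] (1->10, 2->12), giving [10, 12].

[10, 12]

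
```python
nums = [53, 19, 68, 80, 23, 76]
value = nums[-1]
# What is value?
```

nums has length 6. Negative index -1 maps to positive index 6 + (-1) = 5. nums[5] = 76.

76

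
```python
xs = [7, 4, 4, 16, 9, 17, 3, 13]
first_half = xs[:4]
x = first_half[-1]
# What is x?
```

xs has length 8. The slice xs[:4] selects indices [0, 1, 2, 3] (0->7, 1->4, 2->4, 3->16), giving [7, 4, 4, 16]. So first_half = [7, 4, 4, 16]. Then first_half[-1] = 16.

16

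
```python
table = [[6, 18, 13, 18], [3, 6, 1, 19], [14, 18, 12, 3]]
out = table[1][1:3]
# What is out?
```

table[1] = [3, 6, 1, 19]. table[1] has length 4. The slice table[1][1:3] selects indices [1, 2] (1->6, 2->1), giving [6, 1].

[6, 1]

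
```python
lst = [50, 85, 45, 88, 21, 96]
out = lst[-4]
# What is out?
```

lst has length 6. Negative index -4 maps to positive index 6 + (-4) = 2. lst[2] = 45.

45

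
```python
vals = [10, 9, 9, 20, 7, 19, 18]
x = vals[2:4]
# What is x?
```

vals has length 7. The slice vals[2:4] selects indices [2, 3] (2->9, 3->20), giving [9, 20].

[9, 20]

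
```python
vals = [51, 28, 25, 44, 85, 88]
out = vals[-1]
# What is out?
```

vals has length 6. Negative index -1 maps to positive index 6 + (-1) = 5. vals[5] = 88.

88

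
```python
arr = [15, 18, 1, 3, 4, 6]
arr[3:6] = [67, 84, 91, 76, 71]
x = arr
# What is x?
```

arr starts as [15, 18, 1, 3, 4, 6] (length 6). The slice arr[3:6] covers indices [3, 4, 5] with values [3, 4, 6]. Replacing that slice with [67, 84, 91, 76, 71] (different length) produces [15, 18, 1, 67, 84, 91, 76, 71].

[15, 18, 1, 67, 84, 91, 76, 71]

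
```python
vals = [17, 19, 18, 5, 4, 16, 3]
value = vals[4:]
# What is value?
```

vals has length 7. The slice vals[4:] selects indices [4, 5, 6] (4->4, 5->16, 6->3), giving [4, 16, 3].

[4, 16, 3]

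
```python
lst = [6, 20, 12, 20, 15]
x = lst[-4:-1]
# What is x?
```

lst has length 5. The slice lst[-4:-1] selects indices [1, 2, 3] (1->20, 2->12, 3->20), giving [20, 12, 20].

[20, 12, 20]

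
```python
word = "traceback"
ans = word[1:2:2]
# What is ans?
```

word has length 9. The slice word[1:2:2] selects indices [1] (1->'r'), giving 'r'.

'r'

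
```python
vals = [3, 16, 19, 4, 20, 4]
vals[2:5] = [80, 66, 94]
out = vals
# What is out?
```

vals starts as [3, 16, 19, 4, 20, 4] (length 6). The slice vals[2:5] covers indices [2, 3, 4] with values [19, 4, 20]. Replacing that slice with [80, 66, 94] (same length) produces [3, 16, 80, 66, 94, 4].

[3, 16, 80, 66, 94, 4]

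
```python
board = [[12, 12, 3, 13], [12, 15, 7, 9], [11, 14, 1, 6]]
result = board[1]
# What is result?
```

board has 3 rows. Row 1 is [12, 15, 7, 9].

[12, 15, 7, 9]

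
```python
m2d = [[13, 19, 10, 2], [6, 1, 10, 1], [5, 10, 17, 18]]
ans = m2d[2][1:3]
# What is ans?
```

m2d[2] = [5, 10, 17, 18]. m2d[2] has length 4. The slice m2d[2][1:3] selects indices [1, 2] (1->10, 2->17), giving [10, 17].

[10, 17]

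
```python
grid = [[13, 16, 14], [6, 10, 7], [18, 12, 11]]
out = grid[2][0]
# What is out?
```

grid[2] = [18, 12, 11]. Taking column 0 of that row yields 18.

18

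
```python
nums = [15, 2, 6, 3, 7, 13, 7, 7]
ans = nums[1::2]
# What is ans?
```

nums has length 8. The slice nums[1::2] selects indices [1, 3, 5, 7] (1->2, 3->3, 5->13, 7->7), giving [2, 3, 13, 7].

[2, 3, 13, 7]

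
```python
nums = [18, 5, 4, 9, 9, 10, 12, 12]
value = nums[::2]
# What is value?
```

nums has length 8. The slice nums[::2] selects indices [0, 2, 4, 6] (0->18, 2->4, 4->9, 6->12), giving [18, 4, 9, 12].

[18, 4, 9, 12]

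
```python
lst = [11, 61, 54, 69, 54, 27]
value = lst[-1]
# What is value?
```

lst has length 6. Negative index -1 maps to positive index 6 + (-1) = 5. lst[5] = 27.

27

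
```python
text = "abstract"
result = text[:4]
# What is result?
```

text has length 8. The slice text[:4] selects indices [0, 1, 2, 3] (0->'a', 1->'b', 2->'s', 3->'t'), giving 'abst'.

'abst'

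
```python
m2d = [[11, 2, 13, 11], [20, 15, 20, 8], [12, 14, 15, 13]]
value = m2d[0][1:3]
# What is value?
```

m2d[0] = [11, 2, 13, 11]. m2d[0] has length 4. The slice m2d[0][1:3] selects indices [1, 2] (1->2, 2->13), giving [2, 13].

[2, 13]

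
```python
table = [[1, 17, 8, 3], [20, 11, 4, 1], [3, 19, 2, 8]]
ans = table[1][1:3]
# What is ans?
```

table[1] = [20, 11, 4, 1]. table[1] has length 4. The slice table[1][1:3] selects indices [1, 2] (1->11, 2->4), giving [11, 4].

[11, 4]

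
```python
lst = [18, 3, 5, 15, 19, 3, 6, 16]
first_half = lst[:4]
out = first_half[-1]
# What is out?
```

lst has length 8. The slice lst[:4] selects indices [0, 1, 2, 3] (0->18, 1->3, 2->5, 3->15), giving [18, 3, 5, 15]. So first_half = [18, 3, 5, 15]. Then first_half[-1] = 15.

15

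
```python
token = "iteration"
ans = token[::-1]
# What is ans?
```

token has length 9. The slice token[::-1] selects indices [8, 7, 6, 5, 4, 3, 2, 1, 0] (8->'n', 7->'o', 6->'i', 5->'t', 4->'a', 3->'r', 2->'e', 1->'t', 0->'i'), giving 'noitareti'.

'noitareti'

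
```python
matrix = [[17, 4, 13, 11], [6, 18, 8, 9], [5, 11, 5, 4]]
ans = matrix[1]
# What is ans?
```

matrix has 3 rows. Row 1 is [6, 18, 8, 9].

[6, 18, 8, 9]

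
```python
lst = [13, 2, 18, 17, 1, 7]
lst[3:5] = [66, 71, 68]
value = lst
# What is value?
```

lst starts as [13, 2, 18, 17, 1, 7] (length 6). The slice lst[3:5] covers indices [3, 4] with values [17, 1]. Replacing that slice with [66, 71, 68] (different length) produces [13, 2, 18, 66, 71, 68, 7].

[13, 2, 18, 66, 71, 68, 7]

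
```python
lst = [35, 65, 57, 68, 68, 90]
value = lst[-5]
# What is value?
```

lst has length 6. Negative index -5 maps to positive index 6 + (-5) = 1. lst[1] = 65.

65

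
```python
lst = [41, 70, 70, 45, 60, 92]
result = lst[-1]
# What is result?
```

lst has length 6. Negative index -1 maps to positive index 6 + (-1) = 5. lst[5] = 92.

92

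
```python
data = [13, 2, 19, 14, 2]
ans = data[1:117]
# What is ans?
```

data has length 5. The slice data[1:117] selects indices [1, 2, 3, 4] (1->2, 2->19, 3->14, 4->2), giving [2, 19, 14, 2].

[2, 19, 14, 2]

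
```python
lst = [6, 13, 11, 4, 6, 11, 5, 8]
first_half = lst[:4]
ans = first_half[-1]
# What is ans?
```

lst has length 8. The slice lst[:4] selects indices [0, 1, 2, 3] (0->6, 1->13, 2->11, 3->4), giving [6, 13, 11, 4]. So first_half = [6, 13, 11, 4]. Then first_half[-1] = 4.

4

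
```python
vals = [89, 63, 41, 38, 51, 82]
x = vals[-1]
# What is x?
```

vals has length 6. Negative index -1 maps to positive index 6 + (-1) = 5. vals[5] = 82.

82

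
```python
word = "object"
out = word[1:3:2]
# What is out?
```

word has length 6. The slice word[1:3:2] selects indices [1] (1->'b'), giving 'b'.

'b'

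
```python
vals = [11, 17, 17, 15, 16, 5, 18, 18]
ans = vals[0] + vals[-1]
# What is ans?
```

vals has length 8. vals[0] = 11.
vals has length 8. Negative index -1 maps to positive index 8 + (-1) = 7. vals[7] = 18.
Sum: 11 + 18 = 29.

29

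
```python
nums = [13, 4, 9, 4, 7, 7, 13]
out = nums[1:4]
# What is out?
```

nums has length 7. The slice nums[1:4] selects indices [1, 2, 3] (1->4, 2->9, 3->4), giving [4, 9, 4].

[4, 9, 4]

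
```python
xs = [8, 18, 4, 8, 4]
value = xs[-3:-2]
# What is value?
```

xs has length 5. The slice xs[-3:-2] selects indices [2] (2->4), giving [4].

[4]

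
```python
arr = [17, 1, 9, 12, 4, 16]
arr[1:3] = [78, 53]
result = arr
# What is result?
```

arr starts as [17, 1, 9, 12, 4, 16] (length 6). The slice arr[1:3] covers indices [1, 2] with values [1, 9]. Replacing that slice with [78, 53] (same length) produces [17, 78, 53, 12, 4, 16].

[17, 78, 53, 12, 4, 16]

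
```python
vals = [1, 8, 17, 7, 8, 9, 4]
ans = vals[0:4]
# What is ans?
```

vals has length 7. The slice vals[0:4] selects indices [0, 1, 2, 3] (0->1, 1->8, 2->17, 3->7), giving [1, 8, 17, 7].

[1, 8, 17, 7]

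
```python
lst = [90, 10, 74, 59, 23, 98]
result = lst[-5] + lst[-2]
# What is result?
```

lst has length 6. Negative index -5 maps to positive index 6 + (-5) = 1. lst[1] = 10.
lst has length 6. Negative index -2 maps to positive index 6 + (-2) = 4. lst[4] = 23.
Sum: 10 + 23 = 33.

33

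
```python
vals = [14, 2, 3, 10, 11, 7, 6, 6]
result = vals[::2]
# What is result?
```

vals has length 8. The slice vals[::2] selects indices [0, 2, 4, 6] (0->14, 2->3, 4->11, 6->6), giving [14, 3, 11, 6].

[14, 3, 11, 6]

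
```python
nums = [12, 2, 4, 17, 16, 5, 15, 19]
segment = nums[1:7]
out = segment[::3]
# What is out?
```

nums has length 8. The slice nums[1:7] selects indices [1, 2, 3, 4, 5, 6] (1->2, 2->4, 3->17, 4->16, 5->5, 6->15), giving [2, 4, 17, 16, 5, 15]. So segment = [2, 4, 17, 16, 5, 15]. segment has length 6. The slice segment[::3] selects indices [0, 3] (0->2, 3->16), giving [2, 16].

[2, 16]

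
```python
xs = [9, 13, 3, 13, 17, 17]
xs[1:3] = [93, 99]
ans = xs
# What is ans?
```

xs starts as [9, 13, 3, 13, 17, 17] (length 6). The slice xs[1:3] covers indices [1, 2] with values [13, 3]. Replacing that slice with [93, 99] (same length) produces [9, 93, 99, 13, 17, 17].

[9, 93, 99, 13, 17, 17]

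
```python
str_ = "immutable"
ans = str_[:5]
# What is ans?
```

str_ has length 9. The slice str_[:5] selects indices [0, 1, 2, 3, 4] (0->'i', 1->'m', 2->'m', 3->'u', 4->'t'), giving 'immut'.

'immut'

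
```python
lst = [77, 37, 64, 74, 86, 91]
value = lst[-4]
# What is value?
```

lst has length 6. Negative index -4 maps to positive index 6 + (-4) = 2. lst[2] = 64.

64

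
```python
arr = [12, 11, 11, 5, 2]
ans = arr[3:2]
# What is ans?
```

arr has length 5. The slice arr[3:2] resolves to an empty index range, so the result is [].

[]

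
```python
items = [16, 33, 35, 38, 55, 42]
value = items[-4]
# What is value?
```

items has length 6. Negative index -4 maps to positive index 6 + (-4) = 2. items[2] = 35.

35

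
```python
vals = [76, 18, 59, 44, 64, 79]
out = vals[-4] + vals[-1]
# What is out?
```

vals has length 6. Negative index -4 maps to positive index 6 + (-4) = 2. vals[2] = 59.
vals has length 6. Negative index -1 maps to positive index 6 + (-1) = 5. vals[5] = 79.
Sum: 59 + 79 = 138.

138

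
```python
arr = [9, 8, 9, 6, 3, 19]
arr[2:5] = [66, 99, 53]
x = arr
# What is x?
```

arr starts as [9, 8, 9, 6, 3, 19] (length 6). The slice arr[2:5] covers indices [2, 3, 4] with values [9, 6, 3]. Replacing that slice with [66, 99, 53] (same length) produces [9, 8, 66, 99, 53, 19].

[9, 8, 66, 99, 53, 19]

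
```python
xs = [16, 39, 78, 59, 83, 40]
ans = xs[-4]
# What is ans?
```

xs has length 6. Negative index -4 maps to positive index 6 + (-4) = 2. xs[2] = 78.

78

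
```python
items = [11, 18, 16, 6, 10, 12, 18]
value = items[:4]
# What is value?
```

items has length 7. The slice items[:4] selects indices [0, 1, 2, 3] (0->11, 1->18, 2->16, 3->6), giving [11, 18, 16, 6].

[11, 18, 16, 6]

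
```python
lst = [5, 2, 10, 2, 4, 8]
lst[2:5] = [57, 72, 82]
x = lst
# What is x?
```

lst starts as [5, 2, 10, 2, 4, 8] (length 6). The slice lst[2:5] covers indices [2, 3, 4] with values [10, 2, 4]. Replacing that slice with [57, 72, 82] (same length) produces [5, 2, 57, 72, 82, 8].

[5, 2, 57, 72, 82, 8]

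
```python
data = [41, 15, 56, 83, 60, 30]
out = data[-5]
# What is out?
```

data has length 6. Negative index -5 maps to positive index 6 + (-5) = 1. data[1] = 15.

15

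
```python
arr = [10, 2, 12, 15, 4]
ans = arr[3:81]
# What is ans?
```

arr has length 5. The slice arr[3:81] selects indices [3, 4] (3->15, 4->4), giving [15, 4].

[15, 4]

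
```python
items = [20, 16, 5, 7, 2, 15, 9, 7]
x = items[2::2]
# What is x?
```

items has length 8. The slice items[2::2] selects indices [2, 4, 6] (2->5, 4->2, 6->9), giving [5, 2, 9].

[5, 2, 9]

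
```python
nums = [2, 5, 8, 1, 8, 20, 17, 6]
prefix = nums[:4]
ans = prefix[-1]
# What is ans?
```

nums has length 8. The slice nums[:4] selects indices [0, 1, 2, 3] (0->2, 1->5, 2->8, 3->1), giving [2, 5, 8, 1]. So prefix = [2, 5, 8, 1]. Then prefix[-1] = 1.

1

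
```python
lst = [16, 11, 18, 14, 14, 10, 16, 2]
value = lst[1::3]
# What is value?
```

lst has length 8. The slice lst[1::3] selects indices [1, 4, 7] (1->11, 4->14, 7->2), giving [11, 14, 2].

[11, 14, 2]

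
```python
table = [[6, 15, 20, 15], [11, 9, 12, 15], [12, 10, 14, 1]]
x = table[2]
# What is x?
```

table has 3 rows. Row 2 is [12, 10, 14, 1].

[12, 10, 14, 1]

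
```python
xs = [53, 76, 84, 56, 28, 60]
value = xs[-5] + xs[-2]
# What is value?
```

xs has length 6. Negative index -5 maps to positive index 6 + (-5) = 1. xs[1] = 76.
xs has length 6. Negative index -2 maps to positive index 6 + (-2) = 4. xs[4] = 28.
Sum: 76 + 28 = 104.

104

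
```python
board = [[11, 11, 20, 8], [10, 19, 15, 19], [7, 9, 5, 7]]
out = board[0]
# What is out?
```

board has 3 rows. Row 0 is [11, 11, 20, 8].

[11, 11, 20, 8]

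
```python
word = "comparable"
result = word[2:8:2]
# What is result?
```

word has length 10. The slice word[2:8:2] selects indices [2, 4, 6] (2->'m', 4->'a', 6->'a'), giving 'maa'.

'maa'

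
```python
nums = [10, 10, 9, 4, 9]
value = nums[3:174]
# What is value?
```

nums has length 5. The slice nums[3:174] selects indices [3, 4] (3->4, 4->9), giving [4, 9].

[4, 9]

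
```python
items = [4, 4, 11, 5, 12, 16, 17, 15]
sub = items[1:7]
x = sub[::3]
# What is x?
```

items has length 8. The slice items[1:7] selects indices [1, 2, 3, 4, 5, 6] (1->4, 2->11, 3->5, 4->12, 5->16, 6->17), giving [4, 11, 5, 12, 16, 17]. So sub = [4, 11, 5, 12, 16, 17]. sub has length 6. The slice sub[::3] selects indices [0, 3] (0->4, 3->12), giving [4, 12].

[4, 12]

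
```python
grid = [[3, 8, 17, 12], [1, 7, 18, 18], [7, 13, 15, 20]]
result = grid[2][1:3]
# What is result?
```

grid[2] = [7, 13, 15, 20]. grid[2] has length 4. The slice grid[2][1:3] selects indices [1, 2] (1->13, 2->15), giving [13, 15].

[13, 15]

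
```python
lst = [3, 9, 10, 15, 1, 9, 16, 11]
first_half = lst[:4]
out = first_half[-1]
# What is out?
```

lst has length 8. The slice lst[:4] selects indices [0, 1, 2, 3] (0->3, 1->9, 2->10, 3->15), giving [3, 9, 10, 15]. So first_half = [3, 9, 10, 15]. Then first_half[-1] = 15.

15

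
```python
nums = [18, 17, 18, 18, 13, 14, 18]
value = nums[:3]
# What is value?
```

nums has length 7. The slice nums[:3] selects indices [0, 1, 2] (0->18, 1->17, 2->18), giving [18, 17, 18].

[18, 17, 18]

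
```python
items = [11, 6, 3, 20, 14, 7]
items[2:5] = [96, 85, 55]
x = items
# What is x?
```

items starts as [11, 6, 3, 20, 14, 7] (length 6). The slice items[2:5] covers indices [2, 3, 4] with values [3, 20, 14]. Replacing that slice with [96, 85, 55] (same length) produces [11, 6, 96, 85, 55, 7].

[11, 6, 96, 85, 55, 7]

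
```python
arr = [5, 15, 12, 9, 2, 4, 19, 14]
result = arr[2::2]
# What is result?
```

arr has length 8. The slice arr[2::2] selects indices [2, 4, 6] (2->12, 4->2, 6->19), giving [12, 2, 19].

[12, 2, 19]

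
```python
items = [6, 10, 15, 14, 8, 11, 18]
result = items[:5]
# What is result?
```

items has length 7. The slice items[:5] selects indices [0, 1, 2, 3, 4] (0->6, 1->10, 2->15, 3->14, 4->8), giving [6, 10, 15, 14, 8].

[6, 10, 15, 14, 8]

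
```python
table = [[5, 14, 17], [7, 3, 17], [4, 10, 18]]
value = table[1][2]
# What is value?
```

table[1] = [7, 3, 17]. Taking column 2 of that row yields 17.

17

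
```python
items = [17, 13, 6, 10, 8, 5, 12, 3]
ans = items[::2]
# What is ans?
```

items has length 8. The slice items[::2] selects indices [0, 2, 4, 6] (0->17, 2->6, 4->8, 6->12), giving [17, 6, 8, 12].

[17, 6, 8, 12]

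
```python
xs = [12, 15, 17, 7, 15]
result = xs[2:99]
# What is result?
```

xs has length 5. The slice xs[2:99] selects indices [2, 3, 4] (2->17, 3->7, 4->15), giving [17, 7, 15].

[17, 7, 15]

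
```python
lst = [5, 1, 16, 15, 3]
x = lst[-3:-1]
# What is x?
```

lst has length 5. The slice lst[-3:-1] selects indices [2, 3] (2->16, 3->15), giving [16, 15].

[16, 15]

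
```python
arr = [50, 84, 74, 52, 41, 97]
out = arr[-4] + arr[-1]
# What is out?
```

arr has length 6. Negative index -4 maps to positive index 6 + (-4) = 2. arr[2] = 74.
arr has length 6. Negative index -1 maps to positive index 6 + (-1) = 5. arr[5] = 97.
Sum: 74 + 97 = 171.

171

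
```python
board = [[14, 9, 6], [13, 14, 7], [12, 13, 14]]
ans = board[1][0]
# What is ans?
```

board[1] = [13, 14, 7]. Taking column 0 of that row yields 13.

13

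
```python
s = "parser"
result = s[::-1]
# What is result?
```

s has length 6. The slice s[::-1] selects indices [5, 4, 3, 2, 1, 0] (5->'r', 4->'e', 3->'s', 2->'r', 1->'a', 0->'p'), giving 'resrap'.

'resrap'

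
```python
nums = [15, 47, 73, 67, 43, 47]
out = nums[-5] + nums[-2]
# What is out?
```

nums has length 6. Negative index -5 maps to positive index 6 + (-5) = 1. nums[1] = 47.
nums has length 6. Negative index -2 maps to positive index 6 + (-2) = 4. nums[4] = 43.
Sum: 47 + 43 = 90.

90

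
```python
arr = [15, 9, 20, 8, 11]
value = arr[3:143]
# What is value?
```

arr has length 5. The slice arr[3:143] selects indices [3, 4] (3->8, 4->11), giving [8, 11].

[8, 11]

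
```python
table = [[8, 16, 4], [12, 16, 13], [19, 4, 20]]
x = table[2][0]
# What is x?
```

table[2] = [19, 4, 20]. Taking column 0 of that row yields 19.

19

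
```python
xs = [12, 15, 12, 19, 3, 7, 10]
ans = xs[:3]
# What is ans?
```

xs has length 7. The slice xs[:3] selects indices [0, 1, 2] (0->12, 1->15, 2->12), giving [12, 15, 12].

[12, 15, 12]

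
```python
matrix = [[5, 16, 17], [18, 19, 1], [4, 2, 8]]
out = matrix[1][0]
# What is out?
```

matrix[1] = [18, 19, 1]. Taking column 0 of that row yields 18.

18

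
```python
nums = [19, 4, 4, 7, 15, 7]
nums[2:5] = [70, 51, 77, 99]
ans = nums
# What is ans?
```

nums starts as [19, 4, 4, 7, 15, 7] (length 6). The slice nums[2:5] covers indices [2, 3, 4] with values [4, 7, 15]. Replacing that slice with [70, 51, 77, 99] (different length) produces [19, 4, 70, 51, 77, 99, 7].

[19, 4, 70, 51, 77, 99, 7]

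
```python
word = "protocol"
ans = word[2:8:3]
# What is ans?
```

word has length 8. The slice word[2:8:3] selects indices [2, 5] (2->'o', 5->'c'), giving 'oc'.

'oc'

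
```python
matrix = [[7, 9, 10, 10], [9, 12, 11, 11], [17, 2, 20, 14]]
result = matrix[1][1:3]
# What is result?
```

matrix[1] = [9, 12, 11, 11]. matrix[1] has length 4. The slice matrix[1][1:3] selects indices [1, 2] (1->12, 2->11), giving [12, 11].

[12, 11]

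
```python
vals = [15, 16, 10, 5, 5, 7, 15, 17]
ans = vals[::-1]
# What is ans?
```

vals has length 8. The slice vals[::-1] selects indices [7, 6, 5, 4, 3, 2, 1, 0] (7->17, 6->15, 5->7, 4->5, 3->5, 2->10, 1->16, 0->15), giving [17, 15, 7, 5, 5, 10, 16, 15].

[17, 15, 7, 5, 5, 10, 16, 15]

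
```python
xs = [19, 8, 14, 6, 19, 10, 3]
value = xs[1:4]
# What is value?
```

xs has length 7. The slice xs[1:4] selects indices [1, 2, 3] (1->8, 2->14, 3->6), giving [8, 14, 6].

[8, 14, 6]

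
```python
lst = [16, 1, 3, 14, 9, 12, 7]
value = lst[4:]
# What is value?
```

lst has length 7. The slice lst[4:] selects indices [4, 5, 6] (4->9, 5->12, 6->7), giving [9, 12, 7].

[9, 12, 7]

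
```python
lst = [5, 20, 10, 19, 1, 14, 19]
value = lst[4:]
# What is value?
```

lst has length 7. The slice lst[4:] selects indices [4, 5, 6] (4->1, 5->14, 6->19), giving [1, 14, 19].

[1, 14, 19]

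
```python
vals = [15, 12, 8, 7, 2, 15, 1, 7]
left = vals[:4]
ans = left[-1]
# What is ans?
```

vals has length 8. The slice vals[:4] selects indices [0, 1, 2, 3] (0->15, 1->12, 2->8, 3->7), giving [15, 12, 8, 7]. So left = [15, 12, 8, 7]. Then left[-1] = 7.

7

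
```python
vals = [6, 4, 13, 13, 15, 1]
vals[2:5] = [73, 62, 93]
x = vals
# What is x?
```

vals starts as [6, 4, 13, 13, 15, 1] (length 6). The slice vals[2:5] covers indices [2, 3, 4] with values [13, 13, 15]. Replacing that slice with [73, 62, 93] (same length) produces [6, 4, 73, 62, 93, 1].

[6, 4, 73, 62, 93, 1]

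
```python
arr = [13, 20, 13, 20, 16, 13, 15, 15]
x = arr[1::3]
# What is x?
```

arr has length 8. The slice arr[1::3] selects indices [1, 4, 7] (1->20, 4->16, 7->15), giving [20, 16, 15].

[20, 16, 15]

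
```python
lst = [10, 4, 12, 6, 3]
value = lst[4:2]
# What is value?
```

lst has length 5. The slice lst[4:2] resolves to an empty index range, so the result is [].

[]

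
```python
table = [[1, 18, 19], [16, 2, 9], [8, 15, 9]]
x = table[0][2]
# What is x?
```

table[0] = [1, 18, 19]. Taking column 2 of that row yields 19.

19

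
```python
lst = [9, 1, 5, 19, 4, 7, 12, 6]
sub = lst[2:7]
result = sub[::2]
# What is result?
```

lst has length 8. The slice lst[2:7] selects indices [2, 3, 4, 5, 6] (2->5, 3->19, 4->4, 5->7, 6->12), giving [5, 19, 4, 7, 12]. So sub = [5, 19, 4, 7, 12]. sub has length 5. The slice sub[::2] selects indices [0, 2, 4] (0->5, 2->4, 4->12), giving [5, 4, 12].

[5, 4, 12]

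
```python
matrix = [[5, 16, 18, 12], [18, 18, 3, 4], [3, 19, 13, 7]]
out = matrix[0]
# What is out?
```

matrix has 3 rows. Row 0 is [5, 16, 18, 12].

[5, 16, 18, 12]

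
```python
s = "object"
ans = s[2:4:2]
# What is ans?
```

s has length 6. The slice s[2:4:2] selects indices [2] (2->'j'), giving 'j'.

'j'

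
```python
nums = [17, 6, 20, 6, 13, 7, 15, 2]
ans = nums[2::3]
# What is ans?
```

nums has length 8. The slice nums[2::3] selects indices [2, 5] (2->20, 5->7), giving [20, 7].

[20, 7]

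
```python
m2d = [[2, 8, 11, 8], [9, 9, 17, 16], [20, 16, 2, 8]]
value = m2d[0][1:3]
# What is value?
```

m2d[0] = [2, 8, 11, 8]. m2d[0] has length 4. The slice m2d[0][1:3] selects indices [1, 2] (1->8, 2->11), giving [8, 11].

[8, 11]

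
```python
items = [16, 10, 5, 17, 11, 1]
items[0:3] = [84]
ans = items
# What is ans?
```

items starts as [16, 10, 5, 17, 11, 1] (length 6). The slice items[0:3] covers indices [0, 1, 2] with values [16, 10, 5]. Replacing that slice with [84] (different length) produces [84, 17, 11, 1].

[84, 17, 11, 1]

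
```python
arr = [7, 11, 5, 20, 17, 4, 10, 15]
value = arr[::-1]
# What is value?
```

arr has length 8. The slice arr[::-1] selects indices [7, 6, 5, 4, 3, 2, 1, 0] (7->15, 6->10, 5->4, 4->17, 3->20, 2->5, 1->11, 0->7), giving [15, 10, 4, 17, 20, 5, 11, 7].

[15, 10, 4, 17, 20, 5, 11, 7]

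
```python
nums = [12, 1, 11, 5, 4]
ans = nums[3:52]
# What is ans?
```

nums has length 5. The slice nums[3:52] selects indices [3, 4] (3->5, 4->4), giving [5, 4].

[5, 4]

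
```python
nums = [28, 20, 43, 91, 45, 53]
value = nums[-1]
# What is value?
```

nums has length 6. Negative index -1 maps to positive index 6 + (-1) = 5. nums[5] = 53.

53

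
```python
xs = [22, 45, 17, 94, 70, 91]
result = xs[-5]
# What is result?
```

xs has length 6. Negative index -5 maps to positive index 6 + (-5) = 1. xs[1] = 45.

45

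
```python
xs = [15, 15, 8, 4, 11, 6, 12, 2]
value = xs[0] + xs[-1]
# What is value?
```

xs has length 8. xs[0] = 15.
xs has length 8. Negative index -1 maps to positive index 8 + (-1) = 7. xs[7] = 2.
Sum: 15 + 2 = 17.

17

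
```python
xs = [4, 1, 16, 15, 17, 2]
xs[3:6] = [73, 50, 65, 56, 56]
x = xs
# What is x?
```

xs starts as [4, 1, 16, 15, 17, 2] (length 6). The slice xs[3:6] covers indices [3, 4, 5] with values [15, 17, 2]. Replacing that slice with [73, 50, 65, 56, 56] (different length) produces [4, 1, 16, 73, 50, 65, 56, 56].

[4, 1, 16, 73, 50, 65, 56, 56]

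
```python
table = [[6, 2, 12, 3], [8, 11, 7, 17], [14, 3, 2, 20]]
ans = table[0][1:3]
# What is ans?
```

table[0] = [6, 2, 12, 3]. table[0] has length 4. The slice table[0][1:3] selects indices [1, 2] (1->2, 2->12), giving [2, 12].

[2, 12]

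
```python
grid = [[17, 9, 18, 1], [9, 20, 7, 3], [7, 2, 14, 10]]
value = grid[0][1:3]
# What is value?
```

grid[0] = [17, 9, 18, 1]. grid[0] has length 4. The slice grid[0][1:3] selects indices [1, 2] (1->9, 2->18), giving [9, 18].

[9, 18]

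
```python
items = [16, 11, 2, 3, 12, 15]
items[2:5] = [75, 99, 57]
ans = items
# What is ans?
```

items starts as [16, 11, 2, 3, 12, 15] (length 6). The slice items[2:5] covers indices [2, 3, 4] with values [2, 3, 12]. Replacing that slice with [75, 99, 57] (same length) produces [16, 11, 75, 99, 57, 15].

[16, 11, 75, 99, 57, 15]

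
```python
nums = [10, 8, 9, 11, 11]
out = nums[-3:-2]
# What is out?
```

nums has length 5. The slice nums[-3:-2] selects indices [2] (2->9), giving [9].

[9]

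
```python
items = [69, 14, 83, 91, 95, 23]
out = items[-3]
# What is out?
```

items has length 6. Negative index -3 maps to positive index 6 + (-3) = 3. items[3] = 91.

91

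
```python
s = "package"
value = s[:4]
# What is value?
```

s has length 7. The slice s[:4] selects indices [0, 1, 2, 3] (0->'p', 1->'a', 2->'c', 3->'k'), giving 'pack'.

'pack'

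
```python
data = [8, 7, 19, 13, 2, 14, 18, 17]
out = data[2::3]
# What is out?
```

data has length 8. The slice data[2::3] selects indices [2, 5] (2->19, 5->14), giving [19, 14].

[19, 14]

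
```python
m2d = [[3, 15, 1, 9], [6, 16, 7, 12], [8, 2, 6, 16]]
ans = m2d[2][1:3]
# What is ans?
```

m2d[2] = [8, 2, 6, 16]. m2d[2] has length 4. The slice m2d[2][1:3] selects indices [1, 2] (1->2, 2->6), giving [2, 6].

[2, 6]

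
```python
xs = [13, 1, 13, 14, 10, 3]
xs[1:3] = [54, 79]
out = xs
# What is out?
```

xs starts as [13, 1, 13, 14, 10, 3] (length 6). The slice xs[1:3] covers indices [1, 2] with values [1, 13]. Replacing that slice with [54, 79] (same length) produces [13, 54, 79, 14, 10, 3].

[13, 54, 79, 14, 10, 3]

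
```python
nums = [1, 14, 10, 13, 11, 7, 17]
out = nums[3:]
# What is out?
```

nums has length 7. The slice nums[3:] selects indices [3, 4, 5, 6] (3->13, 4->11, 5->7, 6->17), giving [13, 11, 7, 17].

[13, 11, 7, 17]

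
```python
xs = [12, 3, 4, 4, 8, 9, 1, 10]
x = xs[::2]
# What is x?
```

xs has length 8. The slice xs[::2] selects indices [0, 2, 4, 6] (0->12, 2->4, 4->8, 6->1), giving [12, 4, 8, 1].

[12, 4, 8, 1]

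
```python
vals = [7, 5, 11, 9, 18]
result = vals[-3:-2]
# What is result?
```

vals has length 5. The slice vals[-3:-2] selects indices [2] (2->11), giving [11].

[11]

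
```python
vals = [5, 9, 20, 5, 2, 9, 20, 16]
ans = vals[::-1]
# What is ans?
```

vals has length 8. The slice vals[::-1] selects indices [7, 6, 5, 4, 3, 2, 1, 0] (7->16, 6->20, 5->9, 4->2, 3->5, 2->20, 1->9, 0->5), giving [16, 20, 9, 2, 5, 20, 9, 5].

[16, 20, 9, 2, 5, 20, 9, 5]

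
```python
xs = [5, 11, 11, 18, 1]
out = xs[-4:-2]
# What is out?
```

xs has length 5. The slice xs[-4:-2] selects indices [1, 2] (1->11, 2->11), giving [11, 11].

[11, 11]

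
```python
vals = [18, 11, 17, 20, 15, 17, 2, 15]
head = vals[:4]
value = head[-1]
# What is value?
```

vals has length 8. The slice vals[:4] selects indices [0, 1, 2, 3] (0->18, 1->11, 2->17, 3->20), giving [18, 11, 17, 20]. So head = [18, 11, 17, 20]. Then head[-1] = 20.

20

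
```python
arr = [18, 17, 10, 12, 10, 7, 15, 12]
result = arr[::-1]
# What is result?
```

arr has length 8. The slice arr[::-1] selects indices [7, 6, 5, 4, 3, 2, 1, 0] (7->12, 6->15, 5->7, 4->10, 3->12, 2->10, 1->17, 0->18), giving [12, 15, 7, 10, 12, 10, 17, 18].

[12, 15, 7, 10, 12, 10, 17, 18]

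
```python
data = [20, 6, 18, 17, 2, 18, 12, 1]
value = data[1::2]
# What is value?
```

data has length 8. The slice data[1::2] selects indices [1, 3, 5, 7] (1->6, 3->17, 5->18, 7->1), giving [6, 17, 18, 1].

[6, 17, 18, 1]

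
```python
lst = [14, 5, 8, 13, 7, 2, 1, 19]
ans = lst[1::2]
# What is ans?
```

lst has length 8. The slice lst[1::2] selects indices [1, 3, 5, 7] (1->5, 3->13, 5->2, 7->19), giving [5, 13, 2, 19].

[5, 13, 2, 19]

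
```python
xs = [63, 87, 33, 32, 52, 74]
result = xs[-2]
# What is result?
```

xs has length 6. Negative index -2 maps to positive index 6 + (-2) = 4. xs[4] = 52.

52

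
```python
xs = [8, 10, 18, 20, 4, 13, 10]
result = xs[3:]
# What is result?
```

xs has length 7. The slice xs[3:] selects indices [3, 4, 5, 6] (3->20, 4->4, 5->13, 6->10), giving [20, 4, 13, 10].

[20, 4, 13, 10]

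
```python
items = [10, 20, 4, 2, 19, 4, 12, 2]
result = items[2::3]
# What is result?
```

items has length 8. The slice items[2::3] selects indices [2, 5] (2->4, 5->4), giving [4, 4].

[4, 4]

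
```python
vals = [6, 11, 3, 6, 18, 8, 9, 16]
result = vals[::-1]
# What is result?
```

vals has length 8. The slice vals[::-1] selects indices [7, 6, 5, 4, 3, 2, 1, 0] (7->16, 6->9, 5->8, 4->18, 3->6, 2->3, 1->11, 0->6), giving [16, 9, 8, 18, 6, 3, 11, 6].

[16, 9, 8, 18, 6, 3, 11, 6]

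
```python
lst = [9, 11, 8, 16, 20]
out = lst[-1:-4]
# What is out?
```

lst has length 5. The slice lst[-1:-4] resolves to an empty index range, so the result is [].

[]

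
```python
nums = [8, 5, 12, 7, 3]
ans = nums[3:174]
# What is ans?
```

nums has length 5. The slice nums[3:174] selects indices [3, 4] (3->7, 4->3), giving [7, 3].

[7, 3]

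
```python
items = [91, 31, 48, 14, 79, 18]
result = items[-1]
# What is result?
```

items has length 6. Negative index -1 maps to positive index 6 + (-1) = 5. items[5] = 18.

18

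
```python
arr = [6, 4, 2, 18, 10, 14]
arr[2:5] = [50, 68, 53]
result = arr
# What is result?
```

arr starts as [6, 4, 2, 18, 10, 14] (length 6). The slice arr[2:5] covers indices [2, 3, 4] with values [2, 18, 10]. Replacing that slice with [50, 68, 53] (same length) produces [6, 4, 50, 68, 53, 14].

[6, 4, 50, 68, 53, 14]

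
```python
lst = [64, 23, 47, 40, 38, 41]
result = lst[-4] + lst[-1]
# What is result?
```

lst has length 6. Negative index -4 maps to positive index 6 + (-4) = 2. lst[2] = 47.
lst has length 6. Negative index -1 maps to positive index 6 + (-1) = 5. lst[5] = 41.
Sum: 47 + 41 = 88.

88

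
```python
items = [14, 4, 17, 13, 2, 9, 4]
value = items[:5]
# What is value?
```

items has length 7. The slice items[:5] selects indices [0, 1, 2, 3, 4] (0->14, 1->4, 2->17, 3->13, 4->2), giving [14, 4, 17, 13, 2].

[14, 4, 17, 13, 2]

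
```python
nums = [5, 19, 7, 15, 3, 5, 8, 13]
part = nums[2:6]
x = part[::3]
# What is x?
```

nums has length 8. The slice nums[2:6] selects indices [2, 3, 4, 5] (2->7, 3->15, 4->3, 5->5), giving [7, 15, 3, 5]. So part = [7, 15, 3, 5]. part has length 4. The slice part[::3] selects indices [0, 3] (0->7, 3->5), giving [7, 5].

[7, 5]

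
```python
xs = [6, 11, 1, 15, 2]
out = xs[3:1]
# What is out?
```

xs has length 5. The slice xs[3:1] resolves to an empty index range, so the result is [].

[]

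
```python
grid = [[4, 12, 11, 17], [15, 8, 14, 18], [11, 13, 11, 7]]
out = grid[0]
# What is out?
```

grid has 3 rows. Row 0 is [4, 12, 11, 17].

[4, 12, 11, 17]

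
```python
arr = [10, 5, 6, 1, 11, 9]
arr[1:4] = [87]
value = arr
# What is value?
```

arr starts as [10, 5, 6, 1, 11, 9] (length 6). The slice arr[1:4] covers indices [1, 2, 3] with values [5, 6, 1]. Replacing that slice with [87] (different length) produces [10, 87, 11, 9].

[10, 87, 11, 9]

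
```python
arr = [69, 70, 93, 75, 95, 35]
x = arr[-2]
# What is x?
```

arr has length 6. Negative index -2 maps to positive index 6 + (-2) = 4. arr[4] = 95.

95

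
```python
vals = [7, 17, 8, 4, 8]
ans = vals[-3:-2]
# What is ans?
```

vals has length 5. The slice vals[-3:-2] selects indices [2] (2->8), giving [8].

[8]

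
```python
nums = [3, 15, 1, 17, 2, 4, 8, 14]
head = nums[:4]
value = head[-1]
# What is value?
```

nums has length 8. The slice nums[:4] selects indices [0, 1, 2, 3] (0->3, 1->15, 2->1, 3->17), giving [3, 15, 1, 17]. So head = [3, 15, 1, 17]. Then head[-1] = 17.

17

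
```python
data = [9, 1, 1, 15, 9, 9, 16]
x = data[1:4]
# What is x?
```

data has length 7. The slice data[1:4] selects indices [1, 2, 3] (1->1, 2->1, 3->15), giving [1, 1, 15].

[1, 1, 15]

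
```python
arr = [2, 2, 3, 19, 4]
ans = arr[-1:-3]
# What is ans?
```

arr has length 5. The slice arr[-1:-3] resolves to an empty index range, so the result is [].

[]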